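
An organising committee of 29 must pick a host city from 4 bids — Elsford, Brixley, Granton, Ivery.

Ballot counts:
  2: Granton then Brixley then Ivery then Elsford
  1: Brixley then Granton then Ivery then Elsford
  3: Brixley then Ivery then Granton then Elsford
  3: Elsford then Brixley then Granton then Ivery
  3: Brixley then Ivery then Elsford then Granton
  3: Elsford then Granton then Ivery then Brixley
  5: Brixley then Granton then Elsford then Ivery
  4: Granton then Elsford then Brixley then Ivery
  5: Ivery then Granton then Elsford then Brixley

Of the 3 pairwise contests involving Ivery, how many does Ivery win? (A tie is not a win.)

0

Ivery against each rival (29 organisers):
Ivery vs Elsford: Elsford, 15–14.
Ivery vs Brixley: 3+5 = 8 for Ivery, 21 for Brixley — Brixley by 21–8.
Ivery vs Granton: Ivery preferred on 3+3+5 = 11 ballots; Granton wins 18–11.
Ivery beats no one; loses to Elsford, Brixley, Granton — 0 pairwise wins.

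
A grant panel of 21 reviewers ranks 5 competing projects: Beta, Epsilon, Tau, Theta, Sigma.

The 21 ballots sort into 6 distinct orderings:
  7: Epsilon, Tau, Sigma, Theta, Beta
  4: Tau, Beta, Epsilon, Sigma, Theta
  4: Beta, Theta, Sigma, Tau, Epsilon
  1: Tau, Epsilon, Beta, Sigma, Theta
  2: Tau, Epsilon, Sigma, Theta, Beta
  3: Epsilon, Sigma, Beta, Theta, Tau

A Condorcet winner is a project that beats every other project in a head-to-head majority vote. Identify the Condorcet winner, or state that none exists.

Tau

Pairwise majorities:
Beta vs Epsilon: Beta preferred on 4+4 = 8 ballots; Epsilon wins 13–8.
Beta–Tau: Tau 14–7.
Beta vs Theta: Beta preferred on 4+4+1+3 = 12 ballots; Beta wins 12–9.
Beta vs Sigma: Sigma wins 12–9.
Epsilon vs Tau: Epsilon preferred on 7+3 = 10 ballots; Tau wins 11–10.
Epsilon–Theta: Epsilon 17–4.
Epsilon vs Sigma: Epsilon wins 17–4.
Tau vs Theta: 7+4+1+2 = 14 for Tau, 7 for Theta — Tau by 14–7.
Tau vs Sigma: Tau wins 14–7.
Theta–Sigma: Sigma 17–4.
Only Tau has no losses; Tau is the Condorcet winner.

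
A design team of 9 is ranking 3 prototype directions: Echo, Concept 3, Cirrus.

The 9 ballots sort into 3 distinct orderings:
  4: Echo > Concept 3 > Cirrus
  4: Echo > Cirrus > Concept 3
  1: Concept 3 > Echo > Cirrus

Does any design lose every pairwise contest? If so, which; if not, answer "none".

Cirrus

Head-to-head results (9 engineers):
Echo vs Concept 3: Echo is ranked higher on 4+4 = 8 ballots, Concept 3 on 1. Echo wins 8–1.
Echo vs Cirrus: 9 to 0, Echo.
Concept 3 vs Cirrus: 4+1 = 5 for Concept 3, 4 for Cirrus — Concept 3 by 5–4.
Cirrus loses to every other design — it is the Condorcet loser.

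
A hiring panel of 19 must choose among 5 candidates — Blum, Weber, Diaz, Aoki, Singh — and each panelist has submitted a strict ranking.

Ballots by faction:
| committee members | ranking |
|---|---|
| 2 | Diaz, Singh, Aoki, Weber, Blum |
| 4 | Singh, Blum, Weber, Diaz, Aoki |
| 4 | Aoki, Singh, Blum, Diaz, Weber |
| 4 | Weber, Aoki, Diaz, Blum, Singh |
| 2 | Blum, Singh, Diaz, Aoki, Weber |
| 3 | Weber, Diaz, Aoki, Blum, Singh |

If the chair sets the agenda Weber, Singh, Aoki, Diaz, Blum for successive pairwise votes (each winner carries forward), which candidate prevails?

Blum

Round 1: Weber vs Singh — 7–12, Singh advances.
Round 2: Singh vs Aoki — 8–11, Aoki advances.
Round 3: Aoki vs Diaz — 8–11, Diaz advances.
Round 4: Diaz vs Blum — 9–10, Blum advances.
Blum survives the agenda.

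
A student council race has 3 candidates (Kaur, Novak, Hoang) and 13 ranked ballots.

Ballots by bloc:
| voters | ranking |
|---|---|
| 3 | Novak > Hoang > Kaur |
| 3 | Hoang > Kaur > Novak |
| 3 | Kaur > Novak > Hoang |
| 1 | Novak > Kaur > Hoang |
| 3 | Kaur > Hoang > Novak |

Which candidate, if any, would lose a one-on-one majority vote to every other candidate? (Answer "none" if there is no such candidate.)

Head-to-head results (13 voters):
Kaur vs Novak: 9 to 4, Kaur.
Kaur vs Hoang: Kaur preferred on 3+1+3 = 7 ballots; Kaur wins 7–6.
Novak–Hoang: Novak 7–6.
Hoang loses to every other candidate — it is the Condorcet loser.

Hoang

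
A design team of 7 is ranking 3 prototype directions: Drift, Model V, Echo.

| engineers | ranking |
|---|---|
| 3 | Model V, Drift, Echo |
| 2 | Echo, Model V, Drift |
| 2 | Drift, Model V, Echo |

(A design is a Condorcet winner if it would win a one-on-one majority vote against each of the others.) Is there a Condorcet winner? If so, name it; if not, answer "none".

Model V

Pairwise majorities:
Drift vs Model V: Drift is ranked higher on 2 ballots, Model V on 5. Model V wins 5–2.
Drift vs Echo: Drift wins 5–2.
Model V vs Echo: Model V, 5–2.
Only Model V has no losses; Model V is the Condorcet winner.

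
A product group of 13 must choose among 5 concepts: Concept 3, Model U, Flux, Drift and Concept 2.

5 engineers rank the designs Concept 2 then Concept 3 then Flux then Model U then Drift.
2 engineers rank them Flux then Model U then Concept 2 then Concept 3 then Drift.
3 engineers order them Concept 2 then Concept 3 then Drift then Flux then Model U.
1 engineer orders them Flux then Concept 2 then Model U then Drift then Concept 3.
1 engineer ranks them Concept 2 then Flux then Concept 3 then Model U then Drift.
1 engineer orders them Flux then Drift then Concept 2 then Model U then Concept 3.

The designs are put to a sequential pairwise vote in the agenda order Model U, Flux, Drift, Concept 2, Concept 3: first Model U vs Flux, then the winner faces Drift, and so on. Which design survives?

Round 1: Model U vs Flux — 0–13, Flux advances.
Round 2: Flux vs Drift — 10–3, Flux advances.
Round 3: Flux vs Concept 2 — 4–9, Concept 2 advances.
Round 4: Concept 2 vs Concept 3 — 13–0, Concept 2 advances.
The agenda winner is Concept 2.

Concept 2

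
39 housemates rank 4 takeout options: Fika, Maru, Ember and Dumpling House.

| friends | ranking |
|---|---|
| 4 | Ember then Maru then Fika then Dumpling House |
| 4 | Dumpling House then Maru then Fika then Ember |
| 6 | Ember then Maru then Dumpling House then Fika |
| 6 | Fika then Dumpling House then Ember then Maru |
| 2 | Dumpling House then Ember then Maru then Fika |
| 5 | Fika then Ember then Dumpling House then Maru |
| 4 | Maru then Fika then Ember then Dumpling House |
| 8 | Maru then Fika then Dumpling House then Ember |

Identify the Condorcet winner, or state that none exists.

none

Head-to-head results (39 friends):
Fika vs Maru: Maru wins 28–11.
Fika–Ember: Fika 27–12.
Fika vs Dumpling House: Fika wins 27–12.
Maru vs Ember: Ember wins 23–16.
Maru vs Dumpling House: Maru, 22–17.
Ember–Dumpling House: Dumpling House 20–19.
Each restaurant drops at least one matchup (Fika loses to Maru; Maru loses to Ember; Ember loses to Fika; Dumpling House loses to Fika); the cycle Fika > Ember > Maru > Fika rules out a Condorcet winner.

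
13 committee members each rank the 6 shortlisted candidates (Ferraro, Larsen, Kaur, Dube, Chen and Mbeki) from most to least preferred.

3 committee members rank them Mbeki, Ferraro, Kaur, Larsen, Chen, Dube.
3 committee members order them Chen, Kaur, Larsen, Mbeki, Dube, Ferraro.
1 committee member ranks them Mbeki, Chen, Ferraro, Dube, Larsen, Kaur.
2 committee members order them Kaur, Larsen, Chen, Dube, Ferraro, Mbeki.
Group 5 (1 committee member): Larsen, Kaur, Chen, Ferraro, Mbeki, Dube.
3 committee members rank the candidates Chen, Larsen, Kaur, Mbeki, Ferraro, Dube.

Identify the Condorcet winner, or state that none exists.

Chen

Check each pair by majority over 13 ballots:
Ferraro vs Larsen: 3+1 = 4 for Ferraro, 9 for Larsen — Larsen by 9–4.
Ferraro vs Kaur: Ferraro preferred on 3+1 = 4 ballots; Kaur wins 9–4.
Ferraro vs Dube: 8 to 5, Ferraro.
Ferraro vs Chen: Ferraro preferred on 3 ballots; Chen wins 10–3.
Ferraro vs Mbeki: 2+1 = 3 for Ferraro, 10 for Mbeki — Mbeki by 10–3.
Larsen vs Kaur: 5 to 8, Kaur.
Larsen vs Dube: Larsen is ranked higher on 3+3+2+1+3 = 12 ballots, Dube on 1. Larsen wins 12–1.
Larsen vs Chen: Larsen preferred on 3+2+1 = 6 ballots; Chen wins 7–6.
Larsen vs Mbeki: 3+2+1+3 = 9 for Larsen, 4 for Mbeki — Larsen by 9–4.
Kaur vs Dube: 12 to 1, Kaur.
Kaur vs Chen: 3+2+1 = 6 for Kaur, 7 for Chen — Chen by 7–6.
Kaur vs Mbeki: 3+2+1+3 = 9 for Kaur, 4 for Mbeki — Kaur by 9–4.
Dube vs Chen: 0 to 13, Chen.
Dube vs Mbeki: 2 for Dube, 11 for Mbeki — Mbeki by 11–2.
Chen vs Mbeki: 9 to 4, Chen.
Only Chen has no losses; Chen is the Condorcet winner.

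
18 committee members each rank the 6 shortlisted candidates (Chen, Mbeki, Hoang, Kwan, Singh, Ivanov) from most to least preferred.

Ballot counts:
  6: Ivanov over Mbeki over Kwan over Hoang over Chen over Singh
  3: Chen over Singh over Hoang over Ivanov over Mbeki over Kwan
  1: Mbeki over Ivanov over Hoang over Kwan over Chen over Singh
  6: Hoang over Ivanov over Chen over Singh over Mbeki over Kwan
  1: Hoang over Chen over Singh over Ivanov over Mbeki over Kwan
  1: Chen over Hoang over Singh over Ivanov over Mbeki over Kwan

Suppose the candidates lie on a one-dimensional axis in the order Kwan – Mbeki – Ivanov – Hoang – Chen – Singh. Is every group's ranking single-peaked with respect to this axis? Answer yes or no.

yes

Axis positions: Kwan=1, Mbeki=2, Ivanov=3, Hoang=4, Chen=5, Singh=6.
Group 1 (peak Ivanov at position 3): ranking walks positions 3-2-1-4-5-6, expanding outward from the peak — single-peaked.
Group 2 (peak Chen at position 5): ranking walks positions 5-6-4-3-2-1, expanding outward from the peak — single-peaked.
Group 3 (peak Mbeki at position 2): ranking walks positions 2-3-4-1-5-6, expanding outward from the peak — single-peaked.
Group 4 (peak Hoang at position 4): ranking walks positions 4-3-5-6-2-1, expanding outward from the peak — single-peaked.
Group 5 (peak Hoang at position 4): ranking walks positions 4-5-6-3-2-1, expanding outward from the peak — single-peaked.
Group 6 (peak Chen at position 5): ranking walks positions 5-4-6-3-2-1, expanding outward from the peak — single-peaked.
Every ranking is single-peaked on this axis.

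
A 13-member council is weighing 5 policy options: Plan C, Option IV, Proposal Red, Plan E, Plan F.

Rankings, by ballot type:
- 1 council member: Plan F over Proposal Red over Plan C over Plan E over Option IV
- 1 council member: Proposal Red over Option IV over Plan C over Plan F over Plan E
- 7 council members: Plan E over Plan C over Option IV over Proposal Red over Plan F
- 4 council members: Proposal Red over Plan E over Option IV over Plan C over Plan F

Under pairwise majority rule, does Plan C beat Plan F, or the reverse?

Ballots ranking Plan C above Plan F: 1 + 7 + 4 = 12.
Ballots ranking Plan F above Plan C: 13 − 12 = 1.
Plan C wins the head-to-head 12–1.

Plan C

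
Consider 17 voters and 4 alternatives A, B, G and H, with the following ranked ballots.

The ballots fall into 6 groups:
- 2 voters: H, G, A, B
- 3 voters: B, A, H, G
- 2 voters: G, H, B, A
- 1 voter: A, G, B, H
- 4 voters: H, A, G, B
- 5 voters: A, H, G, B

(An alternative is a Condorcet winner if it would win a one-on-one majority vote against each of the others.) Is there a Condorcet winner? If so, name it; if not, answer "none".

A

Pairwise majorities:
A vs B: A, 12–5.
A vs G: A wins 13–4.
A–H: A 9–8.
B–G: G 14–3.
B–H: H 13–4.
G vs H: H, 14–3.
A beats each of B, G, H — A is the Condorcet winner.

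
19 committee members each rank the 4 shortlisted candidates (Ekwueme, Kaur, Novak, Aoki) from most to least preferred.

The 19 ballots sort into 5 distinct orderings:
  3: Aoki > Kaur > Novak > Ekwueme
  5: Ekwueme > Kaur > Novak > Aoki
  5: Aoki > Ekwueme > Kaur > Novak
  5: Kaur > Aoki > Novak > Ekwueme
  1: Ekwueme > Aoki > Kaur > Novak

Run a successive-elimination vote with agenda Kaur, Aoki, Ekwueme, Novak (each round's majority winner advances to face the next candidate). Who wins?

Round 1: Kaur vs Aoki — 10–9, Kaur advances.
Round 2: Kaur vs Ekwueme — 8–11, Ekwueme advances.
Round 3: Ekwueme vs Novak — 11–8, Ekwueme advances.
Ekwueme survives the agenda.

Ekwueme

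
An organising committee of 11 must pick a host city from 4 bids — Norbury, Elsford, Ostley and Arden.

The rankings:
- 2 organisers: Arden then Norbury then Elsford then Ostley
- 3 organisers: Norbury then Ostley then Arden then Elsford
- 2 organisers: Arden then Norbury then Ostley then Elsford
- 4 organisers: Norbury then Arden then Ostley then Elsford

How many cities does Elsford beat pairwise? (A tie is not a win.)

Elsford against each rival (11 organisers):
Elsford vs Norbury: 0 to 11, Norbury.
Elsford vs Ostley: 2 to 9, Ostley.
Elsford vs Arden: 0 for Elsford, 11 for Arden — Arden by 11–0.
Elsford beats no one; loses to Norbury, Ostley, Arden — 0 pairwise wins.

0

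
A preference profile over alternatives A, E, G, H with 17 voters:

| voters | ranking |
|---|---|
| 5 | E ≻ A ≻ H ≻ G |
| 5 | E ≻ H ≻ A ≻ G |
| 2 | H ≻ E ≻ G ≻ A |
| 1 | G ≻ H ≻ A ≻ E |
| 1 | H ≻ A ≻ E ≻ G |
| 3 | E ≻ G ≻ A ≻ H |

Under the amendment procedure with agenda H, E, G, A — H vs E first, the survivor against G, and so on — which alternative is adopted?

E

Round 1: H vs E — 4–13, E advances.
Round 2: E vs G — 16–1, E advances.
Round 3: E vs A — 15–2, E advances.
E survives the agenda.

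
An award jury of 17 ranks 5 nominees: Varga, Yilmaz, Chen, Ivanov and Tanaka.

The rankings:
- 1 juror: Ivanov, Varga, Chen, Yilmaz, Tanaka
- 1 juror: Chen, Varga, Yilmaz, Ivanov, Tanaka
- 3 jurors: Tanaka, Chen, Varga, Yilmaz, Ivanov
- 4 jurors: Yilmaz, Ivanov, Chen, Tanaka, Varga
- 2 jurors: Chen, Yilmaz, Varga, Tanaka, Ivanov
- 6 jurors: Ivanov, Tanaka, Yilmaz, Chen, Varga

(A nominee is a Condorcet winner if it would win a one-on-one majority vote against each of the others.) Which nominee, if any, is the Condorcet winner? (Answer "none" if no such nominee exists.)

Head-to-head results (17 jurors):
Varga vs Yilmaz: Yilmaz, 12–5.
Varga vs Chen: 1 for Varga, 16 for Chen — Chen by 16–1.
Varga vs Ivanov: 6 to 11, Ivanov.
Varga vs Tanaka: Tanaka wins 13–4.
Yilmaz vs Chen: 10 to 7, Yilmaz.
Yilmaz vs Ivanov: 10 to 7, Yilmaz.
Yilmaz vs Tanaka: Yilmaz is ranked higher on 1+1+4+2 = 8 ballots, Tanaka on 9. Tanaka wins 9–8.
Chen–Ivanov: Ivanov 11–6.
Chen–Tanaka: Tanaka 9–8.
Ivanov vs Tanaka: Ivanov wins 12–5.
Each nominee drops at least one matchup (Varga loses to Yilmaz; Yilmaz loses to Tanaka; Chen loses to Yilmaz; Ivanov loses to Yilmaz; Tanaka loses to Ivanov); the cycle Yilmaz > Ivanov > Tanaka > Yilmaz rules out a Condorcet winner.

none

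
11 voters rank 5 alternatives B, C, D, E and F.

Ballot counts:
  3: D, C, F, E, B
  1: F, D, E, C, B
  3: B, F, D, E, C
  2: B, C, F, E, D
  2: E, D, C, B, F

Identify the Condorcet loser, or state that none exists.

none

Head-to-head results (11 voters):
B vs C: B preferred on 3+2 = 5 ballots; C wins 6–5.
B vs D: B is ranked higher on 3+2 = 5 ballots, D on 6. D wins 6–5.
B vs E: 5 to 6, E.
B vs F: B, 7–4.
C vs D: C is ranked higher on 2 ballots, D on 9. D wins 9–2.
C vs E: E wins 6–5.
C vs F: 3+2+2 = 7 for C, 4 for F — C by 7–4.
D vs E: D preferred on 3+1+3 = 7 ballots; D wins 7–4.
D–F: F 6–5.
E vs F: 2 for E, 9 for F — F by 9–2.
No alternative is winless: B beats F; C beats B; D beats B; E beats B; F beats D. There is no Condorcet loser.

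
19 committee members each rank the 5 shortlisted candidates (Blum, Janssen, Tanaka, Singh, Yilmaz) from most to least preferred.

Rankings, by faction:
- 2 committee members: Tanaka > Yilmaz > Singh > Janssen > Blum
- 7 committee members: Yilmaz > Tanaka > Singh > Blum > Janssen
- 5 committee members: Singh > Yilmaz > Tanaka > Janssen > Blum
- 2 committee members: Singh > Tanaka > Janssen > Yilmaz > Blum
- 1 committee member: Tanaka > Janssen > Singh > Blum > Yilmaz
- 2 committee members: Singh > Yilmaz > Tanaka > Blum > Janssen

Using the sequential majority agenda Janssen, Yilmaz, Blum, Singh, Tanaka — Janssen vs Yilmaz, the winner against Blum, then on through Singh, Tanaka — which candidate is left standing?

Round 1: Janssen vs Yilmaz — 3–16, Yilmaz advances.
Round 2: Yilmaz vs Blum — 18–1, Yilmaz advances.
Round 3: Yilmaz vs Singh — 9–10, Singh advances.
Round 4: Singh vs Tanaka — 9–10, Tanaka advances.
Tanaka survives the agenda.

Tanaka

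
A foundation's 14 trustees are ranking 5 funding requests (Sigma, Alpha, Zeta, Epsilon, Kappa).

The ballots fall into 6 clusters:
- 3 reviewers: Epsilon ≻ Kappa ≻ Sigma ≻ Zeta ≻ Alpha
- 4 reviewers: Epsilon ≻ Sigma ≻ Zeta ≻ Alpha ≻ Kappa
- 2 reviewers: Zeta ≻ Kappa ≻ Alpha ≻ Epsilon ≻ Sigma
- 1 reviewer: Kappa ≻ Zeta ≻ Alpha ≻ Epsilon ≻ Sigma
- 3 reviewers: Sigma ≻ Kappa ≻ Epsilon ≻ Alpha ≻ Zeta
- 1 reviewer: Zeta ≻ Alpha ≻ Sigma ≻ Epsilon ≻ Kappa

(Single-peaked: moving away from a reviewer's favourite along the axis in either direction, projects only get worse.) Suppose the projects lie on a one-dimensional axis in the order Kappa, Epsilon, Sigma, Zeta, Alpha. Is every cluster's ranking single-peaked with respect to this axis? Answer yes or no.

Axis positions: Kappa=1, Epsilon=2, Sigma=3, Zeta=4, Alpha=5.
Cluster 1 (peak Epsilon at position 2): ranking walks positions 2-1-3-4-5, expanding outward from the peak — single-peaked.
Cluster 2 (peak Epsilon at position 2): ranking walks positions 2-3-4-5-1, expanding outward from the peak — single-peaked.
Cluster 3: ranking walks positions 4-1-5-2-3; Kappa is ranked above Sigma even though Sigma lies between Kappa and the peak Zeta on the axis — preferences dip and rise again. Not single-peaked.
Cluster 4: ranking walks positions 1-4-5-2-3; Zeta is ranked above Epsilon even though Epsilon lies between Zeta and the peak Kappa on the axis — preferences dip and rise again. Not single-peaked.
Cluster 5: ranking walks positions 3-1-2-5-4; Kappa is ranked above Epsilon even though Epsilon lies between Kappa and the peak Sigma on the axis — preferences dip and rise again. Not single-peaked.
Cluster 6 (peak Zeta at position 4): ranking walks positions 4-5-3-2-1, expanding outward from the peak — single-peaked.
Cluster 3 violates single-peakedness, so the profile is not single-peaked on this axis.

no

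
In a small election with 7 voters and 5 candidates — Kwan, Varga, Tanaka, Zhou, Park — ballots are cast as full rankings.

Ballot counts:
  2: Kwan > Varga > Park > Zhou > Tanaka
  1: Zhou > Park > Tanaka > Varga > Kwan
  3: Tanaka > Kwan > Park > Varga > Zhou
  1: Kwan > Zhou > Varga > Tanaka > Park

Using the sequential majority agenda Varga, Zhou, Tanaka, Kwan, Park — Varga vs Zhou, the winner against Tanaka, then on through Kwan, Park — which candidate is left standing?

Round 1: Varga vs Zhou — 5–2, Varga advances.
Round 2: Varga vs Tanaka — 3–4, Tanaka advances.
Round 3: Tanaka vs Kwan — 4–3, Tanaka advances.
Round 4: Tanaka vs Park — 4–3, Tanaka advances.
The agenda winner is Tanaka.

Tanaka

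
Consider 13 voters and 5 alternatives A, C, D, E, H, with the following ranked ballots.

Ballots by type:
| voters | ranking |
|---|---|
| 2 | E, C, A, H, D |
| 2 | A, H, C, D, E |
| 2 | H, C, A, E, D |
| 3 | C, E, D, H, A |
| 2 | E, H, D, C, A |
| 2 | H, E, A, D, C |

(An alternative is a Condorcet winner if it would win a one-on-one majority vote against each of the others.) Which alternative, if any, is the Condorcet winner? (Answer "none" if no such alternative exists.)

none

Head-to-head results (13 voters):
A vs C: 2+2 = 4 for A, 9 for C — C by 9–4.
A vs D: 8 to 5, A.
A vs E: E, 9–4.
A vs H: 4 to 9, H.
C vs D: C wins 9–4.
C vs E: 7 to 6, C.
C vs H: C is ranked higher on 2+3 = 5 ballots, H on 8. H wins 8–5.
D vs E: 2 for D, 11 for E — E by 11–2.
D vs H: D preferred on 3 ballots; H wins 10–3.
E vs H: E wins 7–6.
No alternative is unbeaten: A loses to C; C loses to H; D loses to A; E loses to C; H loses to E. In particular C → E → H → C is a majority cycle — no Condorcet winner exists.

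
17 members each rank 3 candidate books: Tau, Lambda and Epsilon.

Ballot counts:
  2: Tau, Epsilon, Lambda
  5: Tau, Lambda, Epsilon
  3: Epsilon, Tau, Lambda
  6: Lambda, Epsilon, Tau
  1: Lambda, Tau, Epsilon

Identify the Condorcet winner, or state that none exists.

none

Head-to-head results (17 members):
Tau–Lambda: Tau 10–7.
Tau–Epsilon: Epsilon 9–8.
Lambda vs Epsilon: Lambda wins 12–5.
No book is unbeaten: Tau loses to Epsilon; Lambda loses to Tau; Epsilon loses to Lambda. In particular Tau beats Lambda beats Epsilon beats Tau is a majority cycle — no Condorcet winner exists.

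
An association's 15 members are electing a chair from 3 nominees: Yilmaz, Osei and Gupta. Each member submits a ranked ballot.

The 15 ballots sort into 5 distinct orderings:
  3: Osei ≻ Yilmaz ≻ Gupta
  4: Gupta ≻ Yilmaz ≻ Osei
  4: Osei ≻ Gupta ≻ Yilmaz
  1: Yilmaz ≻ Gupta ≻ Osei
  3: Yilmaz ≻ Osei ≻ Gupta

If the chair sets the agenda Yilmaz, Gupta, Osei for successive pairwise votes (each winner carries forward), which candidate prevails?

Osei

Round 1: Yilmaz vs Gupta — 7–8, Gupta advances.
Round 2: Gupta vs Osei — 5–10, Osei advances.
Osei survives the agenda.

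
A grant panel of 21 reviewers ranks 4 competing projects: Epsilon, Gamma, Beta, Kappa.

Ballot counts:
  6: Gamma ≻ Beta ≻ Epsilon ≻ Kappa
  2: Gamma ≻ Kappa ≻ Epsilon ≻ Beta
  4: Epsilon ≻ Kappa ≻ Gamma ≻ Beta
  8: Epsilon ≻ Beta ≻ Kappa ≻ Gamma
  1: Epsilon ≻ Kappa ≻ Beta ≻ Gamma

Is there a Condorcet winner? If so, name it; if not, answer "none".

Epsilon

Head-to-head results (21 reviewers):
Epsilon vs Gamma: Epsilon, 13–8.
Epsilon vs Beta: Epsilon is ranked higher on 2+4+8+1 = 15 ballots, Beta on 6. Epsilon wins 15–6.
Epsilon vs Kappa: Epsilon, 19–2.
Gamma vs Beta: Gamma wins 12–9.
Gamma vs Kappa: Kappa wins 13–8.
Beta vs Kappa: 6+8 = 14 for Beta, 7 for Kappa — Beta by 14–7.
Epsilon defeats every rival head-to-head and is the Condorcet winner.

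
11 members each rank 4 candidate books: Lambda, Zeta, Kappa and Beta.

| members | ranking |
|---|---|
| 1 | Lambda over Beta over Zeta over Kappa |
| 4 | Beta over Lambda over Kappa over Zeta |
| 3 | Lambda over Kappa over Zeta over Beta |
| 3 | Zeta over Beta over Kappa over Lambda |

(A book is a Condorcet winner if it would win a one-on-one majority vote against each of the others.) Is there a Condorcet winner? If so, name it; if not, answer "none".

none

Pairwise majorities:
Lambda–Zeta: Lambda 8–3.
Lambda vs Kappa: Lambda is ranked higher on 1+4+3 = 8 ballots, Kappa on 3. Lambda wins 8–3.
Lambda vs Beta: Lambda is ranked higher on 1+3 = 4 ballots, Beta on 7. Beta wins 7–4.
Zeta vs Kappa: 4 to 7, Kappa.
Zeta vs Beta: 6 to 5, Zeta.
Kappa vs Beta: Beta, 8–3.
No book is unbeaten: Lambda loses to Beta; Zeta loses to Lambda; Kappa loses to Lambda; Beta loses to Zeta. In particular Lambda → Zeta → Beta → Lambda is a majority cycle — no Condorcet winner exists.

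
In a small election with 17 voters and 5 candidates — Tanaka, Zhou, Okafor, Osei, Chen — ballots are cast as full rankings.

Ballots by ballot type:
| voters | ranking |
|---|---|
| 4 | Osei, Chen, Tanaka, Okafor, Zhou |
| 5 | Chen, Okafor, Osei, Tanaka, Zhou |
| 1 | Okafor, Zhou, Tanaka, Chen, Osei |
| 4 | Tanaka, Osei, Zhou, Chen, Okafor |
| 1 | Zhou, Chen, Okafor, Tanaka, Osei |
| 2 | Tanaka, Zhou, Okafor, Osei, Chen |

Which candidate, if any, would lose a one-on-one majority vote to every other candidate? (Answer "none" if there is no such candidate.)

Zhou

Pairwise majorities:
Tanaka vs Zhou: Tanaka preferred on 4+5+4+2 = 15 ballots; Tanaka wins 15–2.
Tanaka vs Okafor: Tanaka, 10–7.
Tanaka vs Osei: Tanaka preferred on 1+4+1+2 = 8 ballots; Osei wins 9–8.
Tanaka vs Chen: Tanaka is ranked higher on 1+4+2 = 7 ballots, Chen on 10. Chen wins 10–7.
Zhou vs Okafor: Zhou preferred on 4+1+2 = 7 ballots; Okafor wins 10–7.
Zhou vs Osei: Osei, 13–4.
Zhou vs Chen: 1+4+1+2 = 8 for Zhou, 9 for Chen — Chen by 9–8.
Okafor vs Osei: Okafor preferred on 5+1+1+2 = 9 ballots; Okafor wins 9–8.
Okafor–Chen: Chen 14–3.
Osei–Chen: Osei 10–7.
Zhou loses to every other candidate — it is the Condorcet loser.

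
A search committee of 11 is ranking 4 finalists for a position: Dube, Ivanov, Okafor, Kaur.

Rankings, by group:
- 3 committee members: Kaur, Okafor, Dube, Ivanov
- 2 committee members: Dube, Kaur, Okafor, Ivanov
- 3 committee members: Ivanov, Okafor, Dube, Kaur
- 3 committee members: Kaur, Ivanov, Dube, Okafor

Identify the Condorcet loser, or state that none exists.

Dube

Pairwise majorities:
Dube vs Ivanov: Ivanov wins 6–5.
Dube vs Okafor: 2+3 = 5 for Dube, 6 for Okafor — Okafor by 6–5.
Dube vs Kaur: 2+3 = 5 for Dube, 6 for Kaur — Kaur by 6–5.
Ivanov vs Okafor: Ivanov, 6–5.
Ivanov vs Kaur: Kaur, 8–3.
Okafor–Kaur: Kaur 8–3.
Dube is beaten in every head-to-head and is the Condorcet loser.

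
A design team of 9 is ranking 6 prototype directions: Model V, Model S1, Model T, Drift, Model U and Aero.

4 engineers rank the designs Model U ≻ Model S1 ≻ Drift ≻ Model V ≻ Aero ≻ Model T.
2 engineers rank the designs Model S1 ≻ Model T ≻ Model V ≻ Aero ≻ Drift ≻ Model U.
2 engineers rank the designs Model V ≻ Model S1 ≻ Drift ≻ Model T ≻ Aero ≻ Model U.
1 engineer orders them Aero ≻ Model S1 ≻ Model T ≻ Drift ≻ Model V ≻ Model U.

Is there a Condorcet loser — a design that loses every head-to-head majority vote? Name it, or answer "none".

Pairwise majorities:
Model V vs Model S1: Model S1, 7–2.
Model V vs Model T: Model V wins 6–3.
Model V vs Drift: Drift wins 5–4.
Model V–Model U: Model V 5–4.
Model V–Aero: Model V 8–1.
Model S1 vs Model T: 4+2+2+1 = 9 for Model S1, 0 for Model T — Model S1 by 9–0.
Model S1 vs Drift: Model S1, 9–0.
Model S1 vs Model U: Model S1 is ranked higher on 2+2+1 = 5 ballots, Model U on 4. Model S1 wins 5–4.
Model S1 vs Aero: Model S1 wins 8–1.
Model T vs Drift: Drift, 6–3.
Model T vs Model U: Model T, 5–4.
Model T–Aero: Aero 5–4.
Drift vs Model U: 2+2+1 = 5 for Drift, 4 for Model U — Drift by 5–4.
Drift vs Aero: Drift wins 6–3.
Model U vs Aero: Aero, 5–4.
Model U is beaten in every head-to-head and is the Condorcet loser.

Model U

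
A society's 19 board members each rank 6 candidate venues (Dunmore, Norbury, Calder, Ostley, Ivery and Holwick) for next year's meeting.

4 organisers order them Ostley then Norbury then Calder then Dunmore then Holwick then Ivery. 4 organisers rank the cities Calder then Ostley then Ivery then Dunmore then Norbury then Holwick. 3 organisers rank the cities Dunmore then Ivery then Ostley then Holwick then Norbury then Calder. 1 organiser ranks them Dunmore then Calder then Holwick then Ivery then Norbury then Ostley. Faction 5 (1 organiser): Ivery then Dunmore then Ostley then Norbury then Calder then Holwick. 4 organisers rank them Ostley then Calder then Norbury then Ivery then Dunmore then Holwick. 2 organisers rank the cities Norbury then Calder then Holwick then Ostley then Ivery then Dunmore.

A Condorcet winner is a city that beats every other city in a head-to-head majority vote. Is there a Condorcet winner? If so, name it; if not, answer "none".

Pairwise majorities:
Dunmore vs Norbury: Norbury wins 10–9.
Dunmore vs Calder: Calder, 14–5.
Dunmore vs Ostley: Ostley wins 14–5.
Dunmore vs Ivery: Ivery wins 11–8.
Dunmore vs Holwick: Dunmore wins 17–2.
Norbury vs Calder: Norbury wins 10–9.
Norbury vs Ostley: Ostley wins 16–3.
Norbury vs Ivery: Norbury, 10–9.
Norbury–Holwick: Norbury 15–4.
Calder–Ostley: Ostley 12–7.
Calder vs Ivery: Calder, 15–4.
Calder–Holwick: Calder 16–3.
Ostley vs Ivery: Ostley, 14–5.
Ostley vs Holwick: Ostley, 16–3.
Ivery vs Holwick: Ivery wins 12–7.
Ostley beats each of Dunmore, Norbury, Calder, Ivery, Holwick — Ostley is the Condorcet winner.

Ostley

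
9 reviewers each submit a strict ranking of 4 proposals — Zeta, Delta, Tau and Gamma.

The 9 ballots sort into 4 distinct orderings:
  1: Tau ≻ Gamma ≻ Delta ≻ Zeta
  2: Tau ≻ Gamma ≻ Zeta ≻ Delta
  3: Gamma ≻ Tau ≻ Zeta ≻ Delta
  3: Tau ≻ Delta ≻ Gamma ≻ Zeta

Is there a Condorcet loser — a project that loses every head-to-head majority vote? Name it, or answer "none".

Delta

Pairwise majorities:
Zeta vs Delta: Zeta is ranked higher on 2+3 = 5 ballots, Delta on 4. Zeta wins 5–4.
Zeta vs Tau: 0 for Zeta, 9 for Tau — Tau by 9–0.
Zeta vs Gamma: Zeta preferred on 0 ballots; Gamma wins 9–0.
Delta vs Tau: Tau, 9–0.
Delta vs Gamma: Delta is ranked higher on 3 ballots, Gamma on 6. Gamma wins 6–3.
Tau vs Gamma: Tau, 6–3.
Delta is beaten in every head-to-head and is the Condorcet loser.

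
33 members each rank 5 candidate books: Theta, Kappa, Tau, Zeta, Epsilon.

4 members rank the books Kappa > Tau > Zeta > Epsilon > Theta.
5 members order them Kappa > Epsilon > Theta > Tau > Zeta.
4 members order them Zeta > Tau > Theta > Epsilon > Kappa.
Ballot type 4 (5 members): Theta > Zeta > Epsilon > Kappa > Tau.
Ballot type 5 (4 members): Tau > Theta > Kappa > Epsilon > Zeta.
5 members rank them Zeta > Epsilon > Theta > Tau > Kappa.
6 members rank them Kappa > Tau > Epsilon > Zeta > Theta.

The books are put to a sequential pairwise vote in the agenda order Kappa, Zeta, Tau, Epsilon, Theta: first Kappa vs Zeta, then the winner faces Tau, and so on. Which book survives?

Theta

Round 1: Kappa vs Zeta — 19–14, Kappa advances.
Round 2: Kappa vs Tau — 20–13, Kappa advances.
Round 3: Kappa vs Epsilon — 19–14, Kappa advances.
Round 4: Kappa vs Theta — 15–18, Theta advances.
Theta survives the agenda.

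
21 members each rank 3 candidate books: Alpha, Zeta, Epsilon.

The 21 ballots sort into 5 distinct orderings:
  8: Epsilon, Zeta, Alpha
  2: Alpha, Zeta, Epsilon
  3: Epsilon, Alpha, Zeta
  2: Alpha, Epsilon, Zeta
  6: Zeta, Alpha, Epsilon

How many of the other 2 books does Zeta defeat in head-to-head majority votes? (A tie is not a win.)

1

Zeta against each rival (21 members):
Zeta–Alpha: Zeta 14–7.
Zeta vs Epsilon: 2+6 = 8 for Zeta, 13 for Epsilon — Epsilon by 13–8.
Zeta beats Alpha; loses to Epsilon — 1 pairwise win.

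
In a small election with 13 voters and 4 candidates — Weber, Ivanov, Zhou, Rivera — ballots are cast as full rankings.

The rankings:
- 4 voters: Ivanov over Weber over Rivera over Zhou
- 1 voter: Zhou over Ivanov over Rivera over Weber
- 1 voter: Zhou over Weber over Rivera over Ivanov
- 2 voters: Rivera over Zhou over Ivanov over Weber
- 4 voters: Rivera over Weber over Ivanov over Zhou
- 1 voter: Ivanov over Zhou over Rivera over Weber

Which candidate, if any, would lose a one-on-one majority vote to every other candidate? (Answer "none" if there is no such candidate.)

Head-to-head results (13 voters):
Weber vs Ivanov: 1+4 = 5 for Weber, 8 for Ivanov — Ivanov by 8–5.
Weber vs Zhou: Weber preferred on 4+4 = 8 ballots; Weber wins 8–5.
Weber vs Rivera: 5 to 8, Rivera.
Ivanov vs Zhou: Ivanov is ranked higher on 4+4+1 = 9 ballots, Zhou on 4. Ivanov wins 9–4.
Ivanov–Rivera: Rivera 7–6.
Zhou–Rivera: Rivera 10–3.
Zhou loses to every other candidate — it is the Condorcet loser.

Zhou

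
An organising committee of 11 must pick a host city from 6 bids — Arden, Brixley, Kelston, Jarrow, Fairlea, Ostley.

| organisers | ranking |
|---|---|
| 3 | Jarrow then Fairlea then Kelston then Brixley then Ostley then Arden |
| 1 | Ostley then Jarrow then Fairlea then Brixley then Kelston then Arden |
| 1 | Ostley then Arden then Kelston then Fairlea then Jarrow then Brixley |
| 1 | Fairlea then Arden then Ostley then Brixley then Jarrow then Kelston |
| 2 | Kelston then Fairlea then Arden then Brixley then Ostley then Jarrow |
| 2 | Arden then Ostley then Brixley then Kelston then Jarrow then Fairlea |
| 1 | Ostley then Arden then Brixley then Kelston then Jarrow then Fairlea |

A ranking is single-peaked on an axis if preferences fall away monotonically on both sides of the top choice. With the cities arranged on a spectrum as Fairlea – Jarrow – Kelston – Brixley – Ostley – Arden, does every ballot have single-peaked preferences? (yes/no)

Axis positions: Fairlea=1, Jarrow=2, Kelston=3, Brixley=4, Ostley=5, Arden=6.
Cluster 1 (peak Jarrow at position 2): ranking walks positions 2-1-3-4-5-6, expanding outward from the peak — single-peaked.
Cluster 2: ranking walks positions 5-2-1-4-3-6; Jarrow is ranked above Brixley even though Brixley lies between Jarrow and the peak Ostley on the axis — preferences dip and rise again. Not single-peaked.
Cluster 3: ranking walks positions 5-6-3-1-2-4; Kelston is ranked above Brixley even though Brixley lies between Kelston and the peak Ostley on the axis — preferences dip and rise again. Not single-peaked.
Cluster 4: ranking walks positions 1-6-5-4-2-3; Arden is ranked above Jarrow even though Jarrow lies between Arden and the peak Fairlea on the axis — preferences dip and rise again. Not single-peaked.
Cluster 5: ranking walks positions 3-1-6-4-5-2; Fairlea is ranked above Jarrow even though Jarrow lies between Fairlea and the peak Kelston on the axis — preferences dip and rise again. Not single-peaked.
Cluster 6 (peak Arden at position 6): ranking walks positions 6-5-4-3-2-1, expanding outward from the peak — single-peaked.
Cluster 7 (peak Ostley at position 5): ranking walks positions 5-6-4-3-2-1, expanding outward from the peak — single-peaked.
Cluster 2 violates single-peakedness, so the profile is not single-peaked on this axis.

no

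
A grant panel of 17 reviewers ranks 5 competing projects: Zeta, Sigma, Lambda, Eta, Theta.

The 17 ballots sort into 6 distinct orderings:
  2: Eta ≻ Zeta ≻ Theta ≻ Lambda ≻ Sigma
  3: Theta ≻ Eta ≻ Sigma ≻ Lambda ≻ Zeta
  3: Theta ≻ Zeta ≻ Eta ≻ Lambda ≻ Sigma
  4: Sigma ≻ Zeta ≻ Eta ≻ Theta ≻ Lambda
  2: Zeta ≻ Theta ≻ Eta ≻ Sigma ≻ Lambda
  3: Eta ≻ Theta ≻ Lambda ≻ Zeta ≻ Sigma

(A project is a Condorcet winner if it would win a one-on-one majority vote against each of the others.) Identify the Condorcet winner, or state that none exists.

Check each pair by majority over 17 ballots:
Zeta–Sigma: Zeta 10–7.
Zeta vs Lambda: Zeta, 11–6.
Zeta vs Eta: Zeta preferred on 3+4+2 = 9 ballots; Zeta wins 9–8.
Zeta vs Theta: Zeta preferred on 2+4+2 = 8 ballots; Theta wins 9–8.
Sigma vs Lambda: 9 to 8, Sigma.
Sigma vs Eta: 4 to 13, Eta.
Sigma vs Theta: 4 to 13, Theta.
Lambda vs Eta: 0 for Lambda, 17 for Eta — Eta by 17–0.
Lambda vs Theta: Lambda preferred on 0 ballots; Theta wins 17–0.
Eta vs Theta: 9 to 8, Eta.
Each project drops at least one matchup (Zeta loses to Theta; Sigma loses to Zeta; Lambda loses to Zeta; Eta loses to Zeta; Theta loses to Eta); the cycle Zeta beats Eta beats Theta beats Zeta rules out a Condorcet winner.

none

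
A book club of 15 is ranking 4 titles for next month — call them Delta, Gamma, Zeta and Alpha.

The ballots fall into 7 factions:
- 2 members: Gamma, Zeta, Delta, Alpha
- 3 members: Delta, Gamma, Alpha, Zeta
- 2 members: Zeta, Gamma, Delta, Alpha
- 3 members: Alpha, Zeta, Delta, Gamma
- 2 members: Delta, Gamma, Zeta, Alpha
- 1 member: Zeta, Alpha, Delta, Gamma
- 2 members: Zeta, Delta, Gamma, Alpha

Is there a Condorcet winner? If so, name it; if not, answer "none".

Head-to-head results (15 members):
Delta vs Gamma: 11 to 4, Delta.
Delta vs Zeta: Zeta wins 10–5.
Delta vs Alpha: Delta, 11–4.
Gamma vs Zeta: 2+3+2 = 7 for Gamma, 8 for Zeta — Zeta by 8–7.
Gamma vs Alpha: 2+3+2+2+2 = 11 for Gamma, 4 for Alpha — Gamma by 11–4.
Zeta vs Alpha: 9 to 6, Zeta.
Zeta beats each of Delta, Gamma, Alpha — Zeta is the Condorcet winner.

Zeta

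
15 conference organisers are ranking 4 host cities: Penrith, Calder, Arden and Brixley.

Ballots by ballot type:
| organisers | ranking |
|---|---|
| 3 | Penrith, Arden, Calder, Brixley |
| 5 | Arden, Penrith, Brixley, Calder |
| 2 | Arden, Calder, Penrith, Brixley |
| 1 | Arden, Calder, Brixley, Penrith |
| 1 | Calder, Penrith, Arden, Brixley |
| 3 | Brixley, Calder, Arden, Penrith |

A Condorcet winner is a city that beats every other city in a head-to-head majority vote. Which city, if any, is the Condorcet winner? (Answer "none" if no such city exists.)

Check each pair by majority over 15 ballots:
Penrith vs Calder: Penrith preferred on 3+5 = 8 ballots; Penrith wins 8–7.
Penrith vs Arden: 3+1 = 4 for Penrith, 11 for Arden — Arden by 11–4.
Penrith vs Brixley: 11 to 4, Penrith.
Calder vs Arden: Calder is ranked higher on 1+3 = 4 ballots, Arden on 11. Arden wins 11–4.
Calder vs Brixley: 7 to 8, Brixley.
Arden vs Brixley: 12 to 3, Arden.
Only Arden has no losses; Arden is the Condorcet winner.

Arden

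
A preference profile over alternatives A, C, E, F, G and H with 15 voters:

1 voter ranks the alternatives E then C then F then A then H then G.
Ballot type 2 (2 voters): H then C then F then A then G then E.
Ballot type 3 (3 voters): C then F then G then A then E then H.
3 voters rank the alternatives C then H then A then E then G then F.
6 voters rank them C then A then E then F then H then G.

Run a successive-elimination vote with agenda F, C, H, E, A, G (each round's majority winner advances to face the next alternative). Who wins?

C

Round 1: F vs C — 0–15, C advances.
Round 2: C vs H — 13–2, C advances.
Round 3: C vs E — 14–1, C advances.
Round 4: C vs A — 15–0, C advances.
Round 5: C vs G — 15–0, C advances.
The agenda winner is C.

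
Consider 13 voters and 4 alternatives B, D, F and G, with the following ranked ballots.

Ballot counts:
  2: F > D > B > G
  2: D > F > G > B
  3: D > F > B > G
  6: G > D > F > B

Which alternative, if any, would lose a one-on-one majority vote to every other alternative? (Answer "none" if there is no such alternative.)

Pairwise majorities:
B vs D: D, 13–0.
B vs F: 0 for B, 13 for F — F by 13–0.
B vs G: G wins 8–5.
D vs F: D is ranked higher on 2+3+6 = 11 ballots, F on 2. D wins 11–2.
D vs G: D wins 7–6.
F vs G: F, 7–6.
Only B has no wins; B is the Condorcet loser.

B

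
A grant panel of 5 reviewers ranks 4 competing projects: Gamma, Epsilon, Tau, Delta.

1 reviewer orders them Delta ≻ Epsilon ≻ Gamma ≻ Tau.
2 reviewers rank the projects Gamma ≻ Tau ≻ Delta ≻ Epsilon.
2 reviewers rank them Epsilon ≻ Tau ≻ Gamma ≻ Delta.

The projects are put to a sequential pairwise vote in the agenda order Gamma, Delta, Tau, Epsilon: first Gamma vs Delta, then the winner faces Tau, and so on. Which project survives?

Round 1: Gamma vs Delta — 4–1, Gamma advances.
Round 2: Gamma vs Tau — 3–2, Gamma advances.
Round 3: Gamma vs Epsilon — 2–3, Epsilon advances.
The agenda winner is Epsilon.

Epsilon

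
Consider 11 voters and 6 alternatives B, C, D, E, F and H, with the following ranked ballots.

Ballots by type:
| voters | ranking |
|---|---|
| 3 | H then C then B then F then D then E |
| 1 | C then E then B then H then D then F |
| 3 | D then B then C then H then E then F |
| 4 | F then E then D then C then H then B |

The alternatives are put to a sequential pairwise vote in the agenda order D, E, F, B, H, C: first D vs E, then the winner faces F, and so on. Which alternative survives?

Round 1: D vs E — 6–5, D advances.
Round 2: D vs F — 4–7, F advances.
Round 3: F vs B — 4–7, B advances.
Round 4: B vs H — 4–7, H advances.
Round 5: H vs C — 3–8, C advances.
C survives the agenda.

C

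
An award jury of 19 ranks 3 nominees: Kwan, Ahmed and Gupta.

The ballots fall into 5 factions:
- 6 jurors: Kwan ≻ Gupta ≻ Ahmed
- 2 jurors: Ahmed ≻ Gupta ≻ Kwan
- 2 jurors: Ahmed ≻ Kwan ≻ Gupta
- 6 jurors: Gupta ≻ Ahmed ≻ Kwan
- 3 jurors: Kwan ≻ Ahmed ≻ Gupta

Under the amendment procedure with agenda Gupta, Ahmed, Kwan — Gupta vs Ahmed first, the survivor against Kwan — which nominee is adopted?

Round 1: Gupta vs Ahmed — 12–7, Gupta advances.
Round 2: Gupta vs Kwan — 8–11, Kwan advances.
The agenda winner is Kwan.

Kwan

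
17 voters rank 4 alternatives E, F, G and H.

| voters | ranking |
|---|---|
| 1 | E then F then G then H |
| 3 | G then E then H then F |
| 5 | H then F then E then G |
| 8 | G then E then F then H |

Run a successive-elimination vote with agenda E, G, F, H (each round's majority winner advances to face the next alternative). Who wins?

G

Round 1: E vs G — 6–11, G advances.
Round 2: G vs F — 11–6, G advances.
Round 3: G vs H — 12–5, G advances.
The agenda winner is G.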